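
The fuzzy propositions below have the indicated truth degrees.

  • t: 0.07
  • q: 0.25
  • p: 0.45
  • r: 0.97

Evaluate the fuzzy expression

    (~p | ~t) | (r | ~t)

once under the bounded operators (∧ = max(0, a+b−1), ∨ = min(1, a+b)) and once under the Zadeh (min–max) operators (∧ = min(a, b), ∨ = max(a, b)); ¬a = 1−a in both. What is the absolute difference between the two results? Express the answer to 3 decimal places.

Under bounded:
  ~p = 1 − 0.45 = 0.55
  ~t = 1 − 0.07 = 0.93
  ~p | ~t = min(1, a+b) on (0.55, 0.93) = 1.00
  ~t = 1 − 0.07 = 0.93
  r | ~t = min(1, a+b) on (0.97, 0.93) = 1.00
  (~p | ~t) | (r | ~t) = min(1, a+b) on (1.00, 1.00) = 1.00
  → value = 1.0000
Under Zadeh (min–max):
  ~p = 1 − 0.45 = 0.55
  ~t = 1 − 0.07 = 0.93
  ~p | ~t = max(a, b) on (0.55, 0.93) = 0.93
  ~t = 1 − 0.07 = 0.93
  r | ~t = max(a, b) on (0.97, 0.93) = 0.97
  (~p | ~t) | (r | ~t) = max(a, b) on (0.93, 0.97) = 0.97
  → value = 0.9700
|1.0000 − 0.9700| = 0.030

0.030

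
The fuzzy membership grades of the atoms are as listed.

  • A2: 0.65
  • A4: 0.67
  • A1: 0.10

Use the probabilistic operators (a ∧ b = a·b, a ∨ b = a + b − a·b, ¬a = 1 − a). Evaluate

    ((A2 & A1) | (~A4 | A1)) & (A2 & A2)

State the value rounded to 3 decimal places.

A2 & A1 = a·b on (0.6500, 0.1000) = 0.0650
~A4 = 1 − 0.6700 = 0.3300
~A4 | A1 = a + b − a·b on (0.3300, 0.1000) = 0.3970
(A2 & A1) | (~A4 | A1) = a + b − a·b on (0.0650, 0.3970) = 0.4362
A2 & A2 = a·b on (0.6500, 0.6500) = 0.4225
((A2 & A1) | (~A4 | A1)) & (A2 & A2) = a·b on (0.4362, 0.4225) = 0.1843

0.184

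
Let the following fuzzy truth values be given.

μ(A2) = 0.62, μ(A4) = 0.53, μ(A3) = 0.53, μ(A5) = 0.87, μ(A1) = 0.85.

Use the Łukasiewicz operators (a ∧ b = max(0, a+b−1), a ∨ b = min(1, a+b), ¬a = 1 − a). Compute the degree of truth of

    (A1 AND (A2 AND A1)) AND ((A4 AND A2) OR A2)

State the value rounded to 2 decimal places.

0.09

A2 AND A1 = max(0, a+b−1) on (0.62, 0.85) = 0.47
A1 AND (A2 AND A1) = max(0, a+b−1) on (0.85, 0.47) = 0.32
A4 AND A2 = max(0, a+b−1) on (0.53, 0.62) = 0.15
(A4 AND A2) OR A2 = min(1, a+b) on (0.15, 0.62) = 0.77
(A1 AND (A2 AND A1)) AND ((A4 AND A2) OR A2) = max(0, a+b−1) on (0.32, 0.77) = 0.09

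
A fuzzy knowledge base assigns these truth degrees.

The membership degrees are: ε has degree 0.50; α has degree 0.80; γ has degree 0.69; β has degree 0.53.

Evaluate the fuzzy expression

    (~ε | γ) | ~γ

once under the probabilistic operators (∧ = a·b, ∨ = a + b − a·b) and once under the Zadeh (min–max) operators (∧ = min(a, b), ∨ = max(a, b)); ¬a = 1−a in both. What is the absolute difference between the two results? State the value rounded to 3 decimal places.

0.203

Under probabilistic:
  ~ε = 1 − 0.5000 = 0.5000
  ~ε | γ = a + b − a·b on (0.5000, 0.6900) = 0.8450
  ~γ = 1 − 0.6900 = 0.3100
  (~ε | γ) | ~γ = a + b − a·b on (0.8450, 0.3100) = 0.8931
  → value = 0.8931
Under Zadeh (min–max):
  ~ε = 1 − 0.50 = 0.50
  ~ε | γ = max(a, b) on (0.50, 0.69) = 0.69
  ~γ = 1 − 0.69 = 0.31
  (~ε | γ) | ~γ = max(a, b) on (0.69, 0.31) = 0.69
  → value = 0.6900
|0.8931 − 0.6900| = 0.203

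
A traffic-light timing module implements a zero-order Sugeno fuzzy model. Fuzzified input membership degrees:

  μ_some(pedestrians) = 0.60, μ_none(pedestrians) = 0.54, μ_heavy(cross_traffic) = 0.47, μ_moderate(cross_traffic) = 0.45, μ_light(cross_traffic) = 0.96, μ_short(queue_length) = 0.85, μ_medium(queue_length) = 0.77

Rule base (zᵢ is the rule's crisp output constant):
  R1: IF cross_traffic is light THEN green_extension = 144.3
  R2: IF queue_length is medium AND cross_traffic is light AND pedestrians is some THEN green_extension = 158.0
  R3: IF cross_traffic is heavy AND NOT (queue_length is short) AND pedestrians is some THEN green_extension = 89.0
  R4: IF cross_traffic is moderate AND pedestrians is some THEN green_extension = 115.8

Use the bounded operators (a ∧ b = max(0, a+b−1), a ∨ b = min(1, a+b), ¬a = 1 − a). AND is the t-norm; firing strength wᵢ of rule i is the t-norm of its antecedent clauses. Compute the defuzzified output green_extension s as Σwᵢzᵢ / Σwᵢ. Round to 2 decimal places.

146.61

R1 (z=144.3): light=0.96 → w = 0.96
R2 (z=158.0): medium=0.77, light=0.96, some=0.60; AND[max(0, a+b−1)] → w = 0.33
R3 (z=89.0): heavy=0.47, ¬short=1−0.85=0.15, some=0.60; AND[max(0, a+b−1)] → w = 0.00
R4 (z=115.8): moderate=0.45, some=0.60; AND[max(0, a+b−1)] → w = 0.05
Weighted average = (0.96·144.3 + 0.33·158.0 + 0.00·89.0 + 0.05·115.8) / (0.96 + 0.33 + 0.00 + 0.05)
  = 196.4580 / 1.3400 = 146.61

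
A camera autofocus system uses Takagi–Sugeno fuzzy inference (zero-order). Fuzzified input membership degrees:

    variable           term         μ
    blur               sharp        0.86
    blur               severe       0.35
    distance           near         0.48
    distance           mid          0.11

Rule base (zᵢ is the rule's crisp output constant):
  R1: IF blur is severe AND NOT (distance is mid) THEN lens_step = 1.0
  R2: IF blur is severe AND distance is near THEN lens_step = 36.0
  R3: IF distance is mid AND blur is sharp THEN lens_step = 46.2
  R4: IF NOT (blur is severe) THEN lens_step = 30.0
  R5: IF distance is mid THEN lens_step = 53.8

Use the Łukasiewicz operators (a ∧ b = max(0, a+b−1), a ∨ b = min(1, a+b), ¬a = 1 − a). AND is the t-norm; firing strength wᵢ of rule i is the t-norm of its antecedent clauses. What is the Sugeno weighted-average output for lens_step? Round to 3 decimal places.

R1 (z=1.0): severe=0.35, ¬mid=1−0.11=0.89; AND[max(0, a+b−1)] → w = 0.24
R2 (z=36.0): severe=0.35, near=0.48; AND[max(0, a+b−1)] → w = 0.00
R3 (z=46.2): mid=0.11, sharp=0.86; AND[max(0, a+b−1)] → w = 0.00
R4 (z=30.0): ¬severe=1−0.35=0.65 → w = 0.65
R5 (z=53.8): mid=0.11 → w = 0.11
Weighted average = (0.24·1.0 + 0.00·36.0 + 0.00·46.2 + 0.65·30.0 + 0.11·53.8) / (0.24 + 0.00 + 0.00 + 0.65 + 0.11)
  = 25.6580 / 1.0000 = 25.658

25.658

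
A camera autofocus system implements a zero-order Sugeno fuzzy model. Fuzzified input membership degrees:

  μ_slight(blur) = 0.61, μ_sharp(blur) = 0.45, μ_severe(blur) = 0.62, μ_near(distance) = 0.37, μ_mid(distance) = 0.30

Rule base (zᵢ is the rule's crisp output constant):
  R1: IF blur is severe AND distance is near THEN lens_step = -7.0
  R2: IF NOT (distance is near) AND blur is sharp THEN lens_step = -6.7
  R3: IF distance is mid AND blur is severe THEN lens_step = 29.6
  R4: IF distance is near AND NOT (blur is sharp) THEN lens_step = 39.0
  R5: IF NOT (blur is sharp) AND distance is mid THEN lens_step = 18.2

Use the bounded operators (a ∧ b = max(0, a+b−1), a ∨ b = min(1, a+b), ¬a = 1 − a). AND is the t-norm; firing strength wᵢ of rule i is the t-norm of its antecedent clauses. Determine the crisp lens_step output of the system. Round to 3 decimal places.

-6.700

R1 (z=-7.0): severe=0.62, near=0.37; AND[max(0, a+b−1)] → w = 0.00
R2 (z=-6.7): ¬near=1−0.37=0.63, sharp=0.45; AND[max(0, a+b−1)] → w = 0.08
R3 (z=29.6): mid=0.30, severe=0.62; AND[max(0, a+b−1)] → w = 0.00
R4 (z=39.0): near=0.37, ¬sharp=1−0.45=0.55; AND[max(0, a+b−1)] → w = 0.00
R5 (z=18.2): ¬sharp=1−0.45=0.55, mid=0.30; AND[max(0, a+b−1)] → w = 0.00
Weighted average = (0.00·-7.0 + 0.08·-6.7 + 0.00·29.6 + 0.00·39.0 + 0.00·18.2) / (0.00 + 0.08 + 0.00 + 0.00 + 0.00)
  = -0.5360 / 0.0800 = -6.700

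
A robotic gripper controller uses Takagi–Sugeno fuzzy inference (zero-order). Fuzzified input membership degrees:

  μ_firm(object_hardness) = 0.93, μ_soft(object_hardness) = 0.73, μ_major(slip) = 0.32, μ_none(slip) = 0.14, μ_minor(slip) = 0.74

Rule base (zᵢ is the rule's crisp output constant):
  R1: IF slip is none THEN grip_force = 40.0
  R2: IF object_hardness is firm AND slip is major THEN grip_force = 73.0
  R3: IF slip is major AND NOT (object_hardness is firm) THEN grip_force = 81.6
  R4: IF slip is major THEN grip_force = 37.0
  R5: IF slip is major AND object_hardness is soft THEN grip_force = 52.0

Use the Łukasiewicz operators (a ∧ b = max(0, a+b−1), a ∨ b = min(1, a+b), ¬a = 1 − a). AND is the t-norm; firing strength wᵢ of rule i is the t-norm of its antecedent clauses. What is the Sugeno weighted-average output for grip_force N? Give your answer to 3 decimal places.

50.382

R1 (z=40.0): none=0.14 → w = 0.14
R2 (z=73.0): firm=0.93, major=0.32; AND[max(0, a+b−1)] → w = 0.25
R3 (z=81.6): major=0.32, ¬firm=1−0.93=0.07; AND[max(0, a+b−1)] → w = 0.00
R4 (z=37.0): major=0.32 → w = 0.32
R5 (z=52.0): major=0.32, soft=0.73; AND[max(0, a+b−1)] → w = 0.05
Weighted average = (0.14·40.0 + 0.25·73.0 + 0.00·81.6 + 0.32·37.0 + 0.05·52.0) / (0.14 + 0.25 + 0.00 + 0.32 + 0.05)
  = 38.2900 / 0.7600 = 50.382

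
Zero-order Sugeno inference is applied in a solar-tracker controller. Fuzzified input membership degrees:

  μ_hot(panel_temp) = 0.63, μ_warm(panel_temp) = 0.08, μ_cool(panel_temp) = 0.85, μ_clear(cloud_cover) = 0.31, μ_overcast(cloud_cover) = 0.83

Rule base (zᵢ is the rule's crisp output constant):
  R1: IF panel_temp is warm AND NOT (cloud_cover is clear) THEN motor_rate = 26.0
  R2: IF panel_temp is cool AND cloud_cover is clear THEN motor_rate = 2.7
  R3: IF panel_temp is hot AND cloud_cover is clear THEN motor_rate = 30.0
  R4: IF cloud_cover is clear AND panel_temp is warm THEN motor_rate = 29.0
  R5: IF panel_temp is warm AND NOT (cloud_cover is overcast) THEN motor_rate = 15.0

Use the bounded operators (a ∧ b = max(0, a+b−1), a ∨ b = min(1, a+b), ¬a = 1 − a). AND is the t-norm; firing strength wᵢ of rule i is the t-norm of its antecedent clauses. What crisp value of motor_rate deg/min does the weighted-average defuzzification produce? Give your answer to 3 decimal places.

2.700

R1 (z=26.0): warm=0.08, ¬clear=1−0.31=0.69; AND[max(0, a+b−1)] → w = 0.00
R2 (z=2.7): cool=0.85, clear=0.31; AND[max(0, a+b−1)] → w = 0.16
R3 (z=30.0): hot=0.63, clear=0.31; AND[max(0, a+b−1)] → w = 0.00
R4 (z=29.0): clear=0.31, warm=0.08; AND[max(0, a+b−1)] → w = 0.00
R5 (z=15.0): warm=0.08, ¬overcast=1−0.83=0.17; AND[max(0, a+b−1)] → w = 0.00
Weighted average = (0.00·26.0 + 0.16·2.7 + 0.00·30.0 + 0.00·29.0 + 0.00·15.0) / (0.00 + 0.16 + 0.00 + 0.00 + 0.00)
  = 0.4320 / 0.1600 = 2.700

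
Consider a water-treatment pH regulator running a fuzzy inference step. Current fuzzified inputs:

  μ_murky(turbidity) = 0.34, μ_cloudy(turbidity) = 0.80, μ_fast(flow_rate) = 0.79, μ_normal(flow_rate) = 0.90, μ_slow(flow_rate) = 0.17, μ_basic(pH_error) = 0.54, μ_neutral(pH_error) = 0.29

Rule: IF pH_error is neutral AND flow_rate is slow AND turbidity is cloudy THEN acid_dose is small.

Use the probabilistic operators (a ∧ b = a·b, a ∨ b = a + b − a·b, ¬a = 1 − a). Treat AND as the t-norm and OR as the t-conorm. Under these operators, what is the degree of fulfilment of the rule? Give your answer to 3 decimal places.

0.039

firing strength: neutral=0.29, slow=0.17, cloudy=0.80; AND[a·b] → w = 0.0394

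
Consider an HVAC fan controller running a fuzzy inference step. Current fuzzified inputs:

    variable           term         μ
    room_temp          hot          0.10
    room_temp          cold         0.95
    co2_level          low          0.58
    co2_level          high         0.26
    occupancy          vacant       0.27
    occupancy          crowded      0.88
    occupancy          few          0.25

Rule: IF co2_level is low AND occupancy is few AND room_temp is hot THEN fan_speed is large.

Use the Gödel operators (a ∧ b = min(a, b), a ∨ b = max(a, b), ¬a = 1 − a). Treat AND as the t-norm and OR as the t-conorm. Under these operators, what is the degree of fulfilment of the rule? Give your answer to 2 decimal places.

0.10

firing strength: low=0.58, few=0.25, hot=0.10; AND[min(a, b)] → w = 0.10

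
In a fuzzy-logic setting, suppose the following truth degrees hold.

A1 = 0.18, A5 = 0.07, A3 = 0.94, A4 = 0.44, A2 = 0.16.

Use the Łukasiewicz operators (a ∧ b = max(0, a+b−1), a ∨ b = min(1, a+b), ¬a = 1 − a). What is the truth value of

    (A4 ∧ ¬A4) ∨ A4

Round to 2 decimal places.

0.44

¬A4 = 1 − 0.44 = 0.56
A4 ∧ ¬A4 = max(0, a+b−1) on (0.44, 0.56) = 0.00
(A4 ∧ ¬A4) ∨ A4 = min(1, a+b) on (0.00, 0.44) = 0.44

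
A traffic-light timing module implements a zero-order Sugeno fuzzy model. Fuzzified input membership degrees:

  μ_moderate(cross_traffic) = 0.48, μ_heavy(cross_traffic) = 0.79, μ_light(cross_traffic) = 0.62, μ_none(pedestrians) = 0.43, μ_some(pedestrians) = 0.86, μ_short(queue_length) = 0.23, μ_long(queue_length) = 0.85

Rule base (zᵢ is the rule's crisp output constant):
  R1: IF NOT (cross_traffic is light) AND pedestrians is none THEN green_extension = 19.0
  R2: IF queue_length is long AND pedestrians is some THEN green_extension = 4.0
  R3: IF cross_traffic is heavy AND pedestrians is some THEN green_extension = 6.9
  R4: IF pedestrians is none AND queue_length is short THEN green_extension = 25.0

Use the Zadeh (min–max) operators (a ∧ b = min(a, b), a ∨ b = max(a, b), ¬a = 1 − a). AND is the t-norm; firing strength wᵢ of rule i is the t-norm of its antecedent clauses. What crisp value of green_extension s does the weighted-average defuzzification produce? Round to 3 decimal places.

9.698

R1 (z=19.0): ¬light=1−0.62=0.38, none=0.43; AND[min(a, b)] → w = 0.38
R2 (z=4.0): long=0.85, some=0.86; AND[min(a, b)] → w = 0.85
R3 (z=6.9): heavy=0.79, some=0.86; AND[min(a, b)] → w = 0.79
R4 (z=25.0): none=0.43, short=0.23; AND[min(a, b)] → w = 0.23
Weighted average = (0.38·19.0 + 0.85·4.0 + 0.79·6.9 + 0.23·25.0) / (0.38 + 0.85 + 0.79 + 0.23)
  = 21.8210 / 2.2500 = 9.698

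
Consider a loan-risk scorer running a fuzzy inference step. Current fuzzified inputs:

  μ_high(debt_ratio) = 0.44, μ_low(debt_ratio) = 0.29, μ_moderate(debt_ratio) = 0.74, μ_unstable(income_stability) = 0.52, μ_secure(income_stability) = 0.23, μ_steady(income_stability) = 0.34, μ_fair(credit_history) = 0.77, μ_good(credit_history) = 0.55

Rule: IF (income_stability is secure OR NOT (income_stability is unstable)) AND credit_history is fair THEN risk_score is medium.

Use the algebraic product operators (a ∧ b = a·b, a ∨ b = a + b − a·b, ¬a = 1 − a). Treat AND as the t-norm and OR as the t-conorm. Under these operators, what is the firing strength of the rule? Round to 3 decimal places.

firing strength: (secure=0.23 OR ¬unstable=1−0.52=0.48) = 0.5996; AND[a·b] with fair=0.77 → w = 0.4617

0.462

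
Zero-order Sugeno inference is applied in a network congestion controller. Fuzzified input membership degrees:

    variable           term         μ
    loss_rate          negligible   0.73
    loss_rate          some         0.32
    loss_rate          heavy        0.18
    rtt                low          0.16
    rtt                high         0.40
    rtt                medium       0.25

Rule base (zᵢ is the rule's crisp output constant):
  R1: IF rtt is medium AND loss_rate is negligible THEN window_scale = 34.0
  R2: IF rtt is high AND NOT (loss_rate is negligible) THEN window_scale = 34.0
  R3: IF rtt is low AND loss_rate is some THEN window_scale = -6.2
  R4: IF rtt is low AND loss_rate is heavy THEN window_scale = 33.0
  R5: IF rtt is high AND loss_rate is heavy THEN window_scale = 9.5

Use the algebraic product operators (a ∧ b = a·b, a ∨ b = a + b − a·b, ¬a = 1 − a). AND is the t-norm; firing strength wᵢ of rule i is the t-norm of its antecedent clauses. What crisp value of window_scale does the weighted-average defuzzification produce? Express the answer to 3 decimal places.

25.297

R1 (z=34.0): medium=0.25, negligible=0.73; AND[a·b] → w = 0.1825
R2 (z=34.0): high=0.40, ¬negligible=1−0.73=0.27; AND[a·b] → w = 0.1080
R3 (z=-6.2): low=0.16, some=0.32; AND[a·b] → w = 0.0512
R4 (z=33.0): low=0.16, heavy=0.18; AND[a·b] → w = 0.0288
R5 (z=9.5): high=0.40, heavy=0.18; AND[a·b] → w = 0.0720
Weighted average = (0.1825·34.0 + 0.1080·34.0 + 0.0512·-6.2 + 0.0288·33.0 + 0.0720·9.5) / (0.1825 + 0.1080 + 0.0512 + 0.0288 + 0.0720)
  = 11.1940 / 0.4425 = 25.297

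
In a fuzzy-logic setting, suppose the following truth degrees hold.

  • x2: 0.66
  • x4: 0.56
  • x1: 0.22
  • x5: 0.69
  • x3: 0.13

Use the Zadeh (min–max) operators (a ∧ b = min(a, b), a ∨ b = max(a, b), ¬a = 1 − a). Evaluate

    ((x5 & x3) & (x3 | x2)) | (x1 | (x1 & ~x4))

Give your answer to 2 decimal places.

x5 & x3 = min(a, b) on (0.69, 0.13) = 0.13
x3 | x2 = max(a, b) on (0.13, 0.66) = 0.66
(x5 & x3) & (x3 | x2) = min(a, b) on (0.13, 0.66) = 0.13
~x4 = 1 − 0.56 = 0.44
x1 & ~x4 = min(a, b) on (0.22, 0.44) = 0.22
x1 | (x1 & ~x4) = max(a, b) on (0.22, 0.22) = 0.22
((x5 & x3) & (x3 | x2)) | (x1 | (x1 & ~x4)) = max(a, b) on (0.13, 0.22) = 0.22

0.22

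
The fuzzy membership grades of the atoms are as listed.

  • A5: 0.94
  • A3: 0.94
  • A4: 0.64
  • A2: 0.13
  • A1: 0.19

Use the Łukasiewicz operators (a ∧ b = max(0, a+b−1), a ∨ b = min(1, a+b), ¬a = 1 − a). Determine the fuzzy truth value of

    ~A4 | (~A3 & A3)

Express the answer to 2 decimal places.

0.36

~A4 = 1 − 0.64 = 0.36
~A3 = 1 − 0.94 = 0.06
~A3 & A3 = max(0, a+b−1) on (0.06, 0.94) = 0.00
~A4 | (~A3 & A3) = min(1, a+b) on (0.36, 0.00) = 0.36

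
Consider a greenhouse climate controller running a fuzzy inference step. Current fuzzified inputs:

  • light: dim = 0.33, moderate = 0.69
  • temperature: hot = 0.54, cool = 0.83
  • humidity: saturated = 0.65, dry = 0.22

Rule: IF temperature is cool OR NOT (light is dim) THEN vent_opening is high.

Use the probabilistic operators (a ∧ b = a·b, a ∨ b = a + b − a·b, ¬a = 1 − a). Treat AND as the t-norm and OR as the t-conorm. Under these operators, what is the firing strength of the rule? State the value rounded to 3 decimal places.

firing strength: cool=0.83, ¬dim=1−0.33=0.67; OR[a + b − a·b] → w = 0.9439

0.944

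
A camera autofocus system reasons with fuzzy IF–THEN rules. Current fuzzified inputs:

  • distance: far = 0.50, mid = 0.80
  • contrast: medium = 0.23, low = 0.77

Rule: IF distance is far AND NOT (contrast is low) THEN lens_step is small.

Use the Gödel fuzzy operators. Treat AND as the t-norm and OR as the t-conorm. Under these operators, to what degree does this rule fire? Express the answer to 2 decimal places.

0.23

firing strength: far=0.50, ¬low=1−0.77=0.23; AND[min(a, b)] → w = 0.23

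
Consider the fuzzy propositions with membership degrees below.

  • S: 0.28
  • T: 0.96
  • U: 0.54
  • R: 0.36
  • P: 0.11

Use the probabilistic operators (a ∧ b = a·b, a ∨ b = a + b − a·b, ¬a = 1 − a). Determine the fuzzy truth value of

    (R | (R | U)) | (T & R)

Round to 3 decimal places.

R | U = a + b − a·b on (0.3600, 0.5400) = 0.7056
R | (R | U) = a + b − a·b on (0.3600, 0.7056) = 0.8116
T & R = a·b on (0.9600, 0.3600) = 0.3456
(R | (R | U)) | (T & R) = a + b − a·b on (0.8116, 0.3456) = 0.8767

0.877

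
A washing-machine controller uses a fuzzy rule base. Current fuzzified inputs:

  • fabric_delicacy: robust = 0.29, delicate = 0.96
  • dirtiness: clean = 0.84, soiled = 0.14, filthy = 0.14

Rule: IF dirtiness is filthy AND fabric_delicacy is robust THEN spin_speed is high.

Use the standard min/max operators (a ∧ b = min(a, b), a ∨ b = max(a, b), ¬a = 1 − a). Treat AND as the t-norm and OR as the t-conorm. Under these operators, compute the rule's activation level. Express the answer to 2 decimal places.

0.14

firing strength: filthy=0.14, robust=0.29; AND[min(a, b)] → w = 0.14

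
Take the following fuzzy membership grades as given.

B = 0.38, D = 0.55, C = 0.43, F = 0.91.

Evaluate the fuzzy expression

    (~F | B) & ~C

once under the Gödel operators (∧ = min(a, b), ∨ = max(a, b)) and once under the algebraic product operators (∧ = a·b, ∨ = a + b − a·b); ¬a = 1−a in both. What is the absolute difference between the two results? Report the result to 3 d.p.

Under Gödel:
  ~F = 1 − 0.91 = 0.09
  ~F | B = max(a, b) on (0.09, 0.38) = 0.38
  ~C = 1 − 0.43 = 0.57
  (~F | B) & ~C = min(a, b) on (0.38, 0.57) = 0.38
  → value = 0.3800
Under algebraic product:
  ~F = 1 − 0.9100 = 0.0900
  ~F | B = a + b − a·b on (0.0900, 0.3800) = 0.4358
  ~C = 1 − 0.4300 = 0.5700
  (~F | B) & ~C = a·b on (0.4358, 0.5700) = 0.2484
  → value = 0.2484
|0.3800 − 0.2484| = 0.132

0.132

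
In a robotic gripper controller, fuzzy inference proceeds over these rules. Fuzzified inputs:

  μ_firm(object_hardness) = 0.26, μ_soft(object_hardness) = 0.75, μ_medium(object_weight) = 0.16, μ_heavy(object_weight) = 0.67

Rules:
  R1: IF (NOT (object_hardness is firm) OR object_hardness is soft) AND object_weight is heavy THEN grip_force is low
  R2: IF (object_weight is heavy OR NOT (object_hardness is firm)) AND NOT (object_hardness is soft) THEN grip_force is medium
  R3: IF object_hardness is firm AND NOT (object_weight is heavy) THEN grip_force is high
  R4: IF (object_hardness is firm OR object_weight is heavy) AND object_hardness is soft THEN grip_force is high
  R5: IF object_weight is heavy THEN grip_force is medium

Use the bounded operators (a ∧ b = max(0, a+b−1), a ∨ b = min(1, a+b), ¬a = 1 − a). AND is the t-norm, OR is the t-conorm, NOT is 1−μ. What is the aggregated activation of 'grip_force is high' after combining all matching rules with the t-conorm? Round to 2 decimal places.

R1: (¬firm=1−0.26=0.74 OR soft=0.75) = 1.00; AND[max(0, a+b−1)] with heavy=0.67 → w = 0.67
R2: (heavy=0.67 OR ¬firm=1−0.26=0.74) = 1.00; AND[max(0, a+b−1)] with ¬soft=1−0.75=0.25 → w = 0.25
R3: firm=0.26, ¬heavy=1−0.67=0.33; AND[max(0, a+b−1)] → w = 0.00
R4: (firm=0.26 OR heavy=0.67) = 0.93; AND[max(0, a+b−1)] with soft=0.75 → w = 0.68
R5: heavy=0.67 → w = 0.67
Rules with consequent 'high': {R3, R4} → strengths 0.00, 0.68
Aggregate via t-conorm [min(1, a+b)]: 0.68

0.68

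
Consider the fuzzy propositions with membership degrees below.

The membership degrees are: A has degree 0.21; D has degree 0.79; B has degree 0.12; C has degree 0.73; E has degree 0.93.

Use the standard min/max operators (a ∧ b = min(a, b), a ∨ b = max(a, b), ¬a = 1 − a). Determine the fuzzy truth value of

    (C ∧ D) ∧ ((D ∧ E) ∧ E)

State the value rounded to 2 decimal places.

0.73

C ∧ D = min(a, b) on (0.73, 0.79) = 0.73
D ∧ E = min(a, b) on (0.79, 0.93) = 0.79
(D ∧ E) ∧ E = min(a, b) on (0.79, 0.93) = 0.79
(C ∧ D) ∧ ((D ∧ E) ∧ E) = min(a, b) on (0.73, 0.79) = 0.73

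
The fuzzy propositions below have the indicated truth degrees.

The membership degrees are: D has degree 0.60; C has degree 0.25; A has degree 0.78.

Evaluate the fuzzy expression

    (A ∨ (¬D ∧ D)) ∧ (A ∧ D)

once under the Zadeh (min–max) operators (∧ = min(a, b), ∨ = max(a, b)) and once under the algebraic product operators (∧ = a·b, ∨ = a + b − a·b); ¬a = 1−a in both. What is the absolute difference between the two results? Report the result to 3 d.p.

0.210

Under Zadeh (min–max):
  ¬D = 1 − 0.60 = 0.40
  ¬D ∧ D = min(a, b) on (0.40, 0.60) = 0.40
  A ∨ (¬D ∧ D) = max(a, b) on (0.78, 0.40) = 0.78
  A ∧ D = min(a, b) on (0.78, 0.60) = 0.60
  (A ∨ (¬D ∧ D)) ∧ (A ∧ D) = min(a, b) on (0.78, 0.60) = 0.60
  → value = 0.6000
Under algebraic product:
  ¬D = 1 − 0.6000 = 0.4000
  ¬D ∧ D = a·b on (0.4000, 0.6000) = 0.2400
  A ∨ (¬D ∧ D) = a + b − a·b on (0.7800, 0.2400) = 0.8328
  A ∧ D = a·b on (0.7800, 0.6000) = 0.4680
  (A ∨ (¬D ∧ D)) ∧ (A ∧ D) = a·b on (0.8328, 0.4680) = 0.3898
  → value = 0.3898
|0.6000 − 0.3898| = 0.210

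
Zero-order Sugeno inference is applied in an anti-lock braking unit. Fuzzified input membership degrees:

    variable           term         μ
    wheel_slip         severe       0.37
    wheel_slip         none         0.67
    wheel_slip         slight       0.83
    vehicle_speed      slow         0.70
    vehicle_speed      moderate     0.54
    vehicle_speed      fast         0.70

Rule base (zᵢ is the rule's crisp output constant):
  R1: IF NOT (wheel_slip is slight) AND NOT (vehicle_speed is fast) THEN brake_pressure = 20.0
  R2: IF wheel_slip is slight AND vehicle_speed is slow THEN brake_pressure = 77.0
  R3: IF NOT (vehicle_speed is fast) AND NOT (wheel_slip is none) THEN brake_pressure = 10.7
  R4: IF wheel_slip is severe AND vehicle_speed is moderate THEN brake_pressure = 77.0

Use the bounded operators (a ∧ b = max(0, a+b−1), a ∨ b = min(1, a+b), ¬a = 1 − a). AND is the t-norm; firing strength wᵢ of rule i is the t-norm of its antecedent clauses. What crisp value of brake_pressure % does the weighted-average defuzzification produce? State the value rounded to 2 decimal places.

77.00

R1 (z=20.0): ¬slight=1−0.83=0.17, ¬fast=1−0.70=0.30; AND[max(0, a+b−1)] → w = 0.00
R2 (z=77.0): slight=0.83, slow=0.70; AND[max(0, a+b−1)] → w = 0.53
R3 (z=10.7): ¬fast=1−0.70=0.30, ¬none=1−0.67=0.33; AND[max(0, a+b−1)] → w = 0.00
R4 (z=77.0): severe=0.37, moderate=0.54; AND[max(0, a+b−1)] → w = 0.00
Weighted average = (0.00·20.0 + 0.53·77.0 + 0.00·10.7 + 0.00·77.0) / (0.00 + 0.53 + 0.00 + 0.00)
  = 40.8100 / 0.5300 = 77.00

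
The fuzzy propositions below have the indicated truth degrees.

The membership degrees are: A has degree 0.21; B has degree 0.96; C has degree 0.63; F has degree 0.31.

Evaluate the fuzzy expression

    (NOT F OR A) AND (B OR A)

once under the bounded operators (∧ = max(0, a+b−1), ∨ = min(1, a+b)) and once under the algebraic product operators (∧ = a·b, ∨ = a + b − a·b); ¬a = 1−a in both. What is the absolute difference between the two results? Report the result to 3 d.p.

Under bounded:
  NOT F = 1 − 0.31 = 0.69
  NOT F OR A = min(1, a+b) on (0.69, 0.21) = 0.90
  B OR A = min(1, a+b) on (0.96, 0.21) = 1.00
  (NOT F OR A) AND (B OR A) = max(0, a+b−1) on (0.90, 1.00) = 0.90
  → value = 0.9000
Under algebraic product:
  NOT F = 1 − 0.3100 = 0.6900
  NOT F OR A = a + b − a·b on (0.6900, 0.2100) = 0.7551
  B OR A = a + b − a·b on (0.9600, 0.2100) = 0.9684
  (NOT F OR A) AND (B OR A) = a·b on (0.7551, 0.9684) = 0.7312
  → value = 0.7312
|0.9000 − 0.7312| = 0.169

0.169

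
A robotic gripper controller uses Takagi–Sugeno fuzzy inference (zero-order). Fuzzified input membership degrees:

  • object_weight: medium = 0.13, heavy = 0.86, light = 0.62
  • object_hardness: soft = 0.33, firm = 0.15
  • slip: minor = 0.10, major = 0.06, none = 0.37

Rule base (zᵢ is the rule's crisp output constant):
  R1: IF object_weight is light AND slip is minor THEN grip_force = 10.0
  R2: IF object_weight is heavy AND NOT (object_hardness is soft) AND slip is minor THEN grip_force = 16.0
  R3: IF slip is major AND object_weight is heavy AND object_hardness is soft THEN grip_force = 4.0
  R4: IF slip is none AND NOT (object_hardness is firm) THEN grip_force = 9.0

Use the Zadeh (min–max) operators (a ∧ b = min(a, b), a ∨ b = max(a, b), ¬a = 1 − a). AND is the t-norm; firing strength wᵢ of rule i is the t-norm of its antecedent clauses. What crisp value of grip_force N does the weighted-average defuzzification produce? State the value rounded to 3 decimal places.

R1 (z=10.0): light=0.62, minor=0.10; AND[min(a, b)] → w = 0.10
R2 (z=16.0): heavy=0.86, ¬soft=1−0.33=0.67, minor=0.10; AND[min(a, b)] → w = 0.10
R3 (z=4.0): major=0.06, heavy=0.86, soft=0.33; AND[min(a, b)] → w = 0.06
R4 (z=9.0): none=0.37, ¬firm=1−0.15=0.85; AND[min(a, b)] → w = 0.37
Weighted average = (0.10·10.0 + 0.10·16.0 + 0.06·4.0 + 0.37·9.0) / (0.10 + 0.10 + 0.06 + 0.37)
  = 6.1700 / 0.6300 = 9.794

9.794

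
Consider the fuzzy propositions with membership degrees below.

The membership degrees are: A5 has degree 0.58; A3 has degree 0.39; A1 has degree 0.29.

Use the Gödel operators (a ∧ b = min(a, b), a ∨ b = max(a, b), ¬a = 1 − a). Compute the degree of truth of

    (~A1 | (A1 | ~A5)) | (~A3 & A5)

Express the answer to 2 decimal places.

0.71

~A1 = 1 − 0.29 = 0.71
~A5 = 1 − 0.58 = 0.42
A1 | ~A5 = max(a, b) on (0.29, 0.42) = 0.42
~A1 | (A1 | ~A5) = max(a, b) on (0.71, 0.42) = 0.71
~A3 = 1 − 0.39 = 0.61
~A3 & A5 = min(a, b) on (0.61, 0.58) = 0.58
(~A1 | (A1 | ~A5)) | (~A3 & A5) = max(a, b) on (0.71, 0.58) = 0.71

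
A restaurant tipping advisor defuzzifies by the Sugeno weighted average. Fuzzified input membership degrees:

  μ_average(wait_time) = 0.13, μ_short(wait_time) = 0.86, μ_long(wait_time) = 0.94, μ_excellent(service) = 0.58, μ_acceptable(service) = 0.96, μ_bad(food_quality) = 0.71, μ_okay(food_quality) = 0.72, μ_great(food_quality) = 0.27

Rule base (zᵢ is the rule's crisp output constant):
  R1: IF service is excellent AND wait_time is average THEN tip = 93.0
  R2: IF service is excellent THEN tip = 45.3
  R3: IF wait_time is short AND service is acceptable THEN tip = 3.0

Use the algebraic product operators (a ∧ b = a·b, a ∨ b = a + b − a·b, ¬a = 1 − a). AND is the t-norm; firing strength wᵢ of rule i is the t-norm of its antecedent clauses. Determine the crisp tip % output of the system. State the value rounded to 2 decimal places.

24.15

R1 (z=93.0): excellent=0.58, average=0.13; AND[a·b] → w = 0.0754
R2 (z=45.3): excellent=0.58 → w = 0.5800
R3 (z=3.0): short=0.86, acceptable=0.96; AND[a·b] → w = 0.8256
Weighted average = (0.0754·93.0 + 0.5800·45.3 + 0.8256·3.0) / (0.0754 + 0.5800 + 0.8256)
  = 35.7630 / 1.4810 = 24.15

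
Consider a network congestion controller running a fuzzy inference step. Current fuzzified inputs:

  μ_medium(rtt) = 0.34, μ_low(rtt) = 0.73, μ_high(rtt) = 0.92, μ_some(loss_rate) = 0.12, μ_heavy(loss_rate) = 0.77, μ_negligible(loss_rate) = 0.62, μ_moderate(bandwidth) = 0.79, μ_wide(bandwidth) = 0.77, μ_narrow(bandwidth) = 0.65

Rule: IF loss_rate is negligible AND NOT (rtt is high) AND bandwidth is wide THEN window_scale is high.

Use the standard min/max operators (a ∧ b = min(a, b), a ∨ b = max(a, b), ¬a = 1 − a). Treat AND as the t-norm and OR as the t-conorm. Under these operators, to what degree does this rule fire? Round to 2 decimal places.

firing strength: negligible=0.62, ¬high=1−0.92=0.08, wide=0.77; AND[min(a, b)] → w = 0.08

0.08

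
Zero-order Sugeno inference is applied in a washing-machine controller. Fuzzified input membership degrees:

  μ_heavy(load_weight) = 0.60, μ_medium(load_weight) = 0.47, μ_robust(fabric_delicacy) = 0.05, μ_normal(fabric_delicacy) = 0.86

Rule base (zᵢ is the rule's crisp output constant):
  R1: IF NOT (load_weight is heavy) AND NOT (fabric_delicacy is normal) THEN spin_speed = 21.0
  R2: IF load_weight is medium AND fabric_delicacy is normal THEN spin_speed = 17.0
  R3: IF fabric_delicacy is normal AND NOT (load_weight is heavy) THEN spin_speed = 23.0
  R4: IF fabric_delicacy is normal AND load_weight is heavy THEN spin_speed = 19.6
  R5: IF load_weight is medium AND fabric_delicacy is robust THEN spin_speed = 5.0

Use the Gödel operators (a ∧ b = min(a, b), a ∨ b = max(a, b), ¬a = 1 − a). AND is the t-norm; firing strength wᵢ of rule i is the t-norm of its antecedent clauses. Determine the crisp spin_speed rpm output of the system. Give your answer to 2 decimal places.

19.36

R1 (z=21.0): ¬heavy=1−0.60=0.40, ¬normal=1−0.86=0.14; AND[min(a, b)] → w = 0.14
R2 (z=17.0): medium=0.47, normal=0.86; AND[min(a, b)] → w = 0.47
R3 (z=23.0): normal=0.86, ¬heavy=1−0.60=0.40; AND[min(a, b)] → w = 0.40
R4 (z=19.6): normal=0.86, heavy=0.60; AND[min(a, b)] → w = 0.60
R5 (z=5.0): medium=0.47, robust=0.05; AND[min(a, b)] → w = 0.05
Weighted average = (0.14·21.0 + 0.47·17.0 + 0.40·23.0 + 0.60·19.6 + 0.05·5.0) / (0.14 + 0.47 + 0.40 + 0.60 + 0.05)
  = 32.1400 / 1.6600 = 19.36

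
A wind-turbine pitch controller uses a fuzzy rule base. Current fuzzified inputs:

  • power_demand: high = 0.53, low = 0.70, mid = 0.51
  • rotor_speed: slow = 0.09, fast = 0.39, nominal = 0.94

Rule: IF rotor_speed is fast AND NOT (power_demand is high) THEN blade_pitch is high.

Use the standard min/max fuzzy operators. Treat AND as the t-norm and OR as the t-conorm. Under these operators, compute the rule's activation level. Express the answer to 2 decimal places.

firing strength: fast=0.39, ¬high=1−0.53=0.47; AND[min(a, b)] → w = 0.39

0.39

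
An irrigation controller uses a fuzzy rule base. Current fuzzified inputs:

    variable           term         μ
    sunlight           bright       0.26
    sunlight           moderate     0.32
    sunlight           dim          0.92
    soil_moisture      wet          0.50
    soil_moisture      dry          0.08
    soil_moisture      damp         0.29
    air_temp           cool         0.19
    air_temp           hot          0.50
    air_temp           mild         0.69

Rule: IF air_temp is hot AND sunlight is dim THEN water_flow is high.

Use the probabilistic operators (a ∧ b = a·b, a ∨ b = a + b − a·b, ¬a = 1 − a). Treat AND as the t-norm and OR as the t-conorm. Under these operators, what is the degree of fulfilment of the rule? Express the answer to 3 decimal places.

firing strength: hot=0.50, dim=0.92; AND[a·b] → w = 0.4600

0.460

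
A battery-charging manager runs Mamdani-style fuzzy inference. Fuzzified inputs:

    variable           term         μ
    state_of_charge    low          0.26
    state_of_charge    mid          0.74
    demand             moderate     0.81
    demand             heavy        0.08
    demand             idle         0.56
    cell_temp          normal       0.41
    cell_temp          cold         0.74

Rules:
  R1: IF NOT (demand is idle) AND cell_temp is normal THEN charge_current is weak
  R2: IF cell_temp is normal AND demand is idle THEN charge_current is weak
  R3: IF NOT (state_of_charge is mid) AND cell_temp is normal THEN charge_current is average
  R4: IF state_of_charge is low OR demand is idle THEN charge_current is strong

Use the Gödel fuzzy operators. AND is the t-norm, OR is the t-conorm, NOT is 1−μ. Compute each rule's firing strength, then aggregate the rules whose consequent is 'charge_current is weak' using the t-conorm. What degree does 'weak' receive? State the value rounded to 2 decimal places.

R1: ¬idle=1−0.56=0.44, normal=0.41; AND[min(a, b)] → w = 0.41
R2: normal=0.41, idle=0.56; AND[min(a, b)] → w = 0.41
R3: ¬mid=1−0.74=0.26, normal=0.41; AND[min(a, b)] → w = 0.26
R4: low=0.26, idle=0.56; OR[max(a, b)] → w = 0.56
Rules with consequent 'weak': {R1, R2} → strengths 0.41, 0.41
Aggregate via t-conorm [max(a, b)]: 0.41

0.41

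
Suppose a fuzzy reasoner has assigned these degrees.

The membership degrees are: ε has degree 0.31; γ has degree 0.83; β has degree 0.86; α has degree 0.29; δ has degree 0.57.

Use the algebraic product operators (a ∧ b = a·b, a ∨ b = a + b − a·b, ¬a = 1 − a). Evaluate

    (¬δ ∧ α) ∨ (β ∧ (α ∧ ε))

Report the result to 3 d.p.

0.192

¬δ = 1 − 0.5700 = 0.4300
¬δ ∧ α = a·b on (0.4300, 0.2900) = 0.1247
α ∧ ε = a·b on (0.2900, 0.3100) = 0.0899
β ∧ (α ∧ ε) = a·b on (0.8600, 0.0899) = 0.0773
(¬δ ∧ α) ∨ (β ∧ (α ∧ ε)) = a + b − a·b on (0.1247, 0.0773) = 0.1924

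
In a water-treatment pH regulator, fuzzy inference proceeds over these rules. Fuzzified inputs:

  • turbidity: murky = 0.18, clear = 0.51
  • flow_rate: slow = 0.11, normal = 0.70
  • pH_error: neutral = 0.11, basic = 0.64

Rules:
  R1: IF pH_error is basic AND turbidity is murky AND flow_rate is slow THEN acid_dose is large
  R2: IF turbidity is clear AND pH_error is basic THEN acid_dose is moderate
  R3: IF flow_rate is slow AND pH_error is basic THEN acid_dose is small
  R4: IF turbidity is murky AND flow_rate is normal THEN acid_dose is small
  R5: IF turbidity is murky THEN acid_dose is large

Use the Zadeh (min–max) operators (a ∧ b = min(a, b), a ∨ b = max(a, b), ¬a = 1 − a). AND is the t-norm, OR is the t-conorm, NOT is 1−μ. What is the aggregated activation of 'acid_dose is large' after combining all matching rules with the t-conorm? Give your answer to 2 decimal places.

0.18

R1: basic=0.64, murky=0.18, slow=0.11; AND[min(a, b)] → w = 0.11
R2: clear=0.51, basic=0.64; AND[min(a, b)] → w = 0.51
R3: slow=0.11, basic=0.64; AND[min(a, b)] → w = 0.11
R4: murky=0.18, normal=0.70; AND[min(a, b)] → w = 0.18
R5: murky=0.18 → w = 0.18
Rules with consequent 'large': {R1, R5} → strengths 0.11, 0.18
Aggregate via t-conorm [max(a, b)]: 0.18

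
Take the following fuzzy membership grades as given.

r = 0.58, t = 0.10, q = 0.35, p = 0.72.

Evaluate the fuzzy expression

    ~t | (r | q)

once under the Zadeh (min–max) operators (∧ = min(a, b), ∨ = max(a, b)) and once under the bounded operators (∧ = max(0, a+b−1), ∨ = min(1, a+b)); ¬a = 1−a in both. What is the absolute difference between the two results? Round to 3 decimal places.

0.100

Under Zadeh (min–max):
  ~t = 1 − 0.10 = 0.90
  r | q = max(a, b) on (0.58, 0.35) = 0.58
  ~t | (r | q) = max(a, b) on (0.90, 0.58) = 0.90
  → value = 0.9000
Under bounded:
  ~t = 1 − 0.10 = 0.90
  r | q = min(1, a+b) on (0.58, 0.35) = 0.93
  ~t | (r | q) = min(1, a+b) on (0.90, 0.93) = 1.00
  → value = 1.0000
|0.9000 − 1.0000| = 0.100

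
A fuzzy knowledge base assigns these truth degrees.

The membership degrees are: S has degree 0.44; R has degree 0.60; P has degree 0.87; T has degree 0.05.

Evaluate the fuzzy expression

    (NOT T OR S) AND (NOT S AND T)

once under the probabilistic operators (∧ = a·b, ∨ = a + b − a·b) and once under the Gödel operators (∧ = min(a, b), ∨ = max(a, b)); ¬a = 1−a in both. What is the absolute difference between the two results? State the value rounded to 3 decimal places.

Under probabilistic:
  NOT T = 1 − 0.0500 = 0.9500
  NOT T OR S = a + b − a·b on (0.9500, 0.4400) = 0.9720
  NOT S = 1 − 0.4400 = 0.5600
  NOT S AND T = a·b on (0.5600, 0.0500) = 0.0280
  (NOT T OR S) AND (NOT S AND T) = a·b on (0.9720, 0.0280) = 0.0272
  → value = 0.0272
Under Gödel:
  NOT T = 1 − 0.05 = 0.95
  NOT T OR S = max(a, b) on (0.95, 0.44) = 0.95
  NOT S = 1 − 0.44 = 0.56
  NOT S AND T = min(a, b) on (0.56, 0.05) = 0.05
  (NOT T OR S) AND (NOT S AND T) = min(a, b) on (0.95, 0.05) = 0.05
  → value = 0.0500
|0.0272 − 0.0500| = 0.023

0.023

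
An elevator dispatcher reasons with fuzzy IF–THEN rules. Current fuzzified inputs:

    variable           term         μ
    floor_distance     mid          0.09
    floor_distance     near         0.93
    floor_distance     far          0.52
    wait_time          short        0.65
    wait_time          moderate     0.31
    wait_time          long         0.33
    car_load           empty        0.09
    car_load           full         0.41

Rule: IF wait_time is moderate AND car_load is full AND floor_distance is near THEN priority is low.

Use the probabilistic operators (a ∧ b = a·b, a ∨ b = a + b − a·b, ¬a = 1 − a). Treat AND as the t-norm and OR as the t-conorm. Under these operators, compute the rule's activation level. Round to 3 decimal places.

firing strength: moderate=0.31, full=0.41, near=0.93; AND[a·b] → w = 0.1182

0.118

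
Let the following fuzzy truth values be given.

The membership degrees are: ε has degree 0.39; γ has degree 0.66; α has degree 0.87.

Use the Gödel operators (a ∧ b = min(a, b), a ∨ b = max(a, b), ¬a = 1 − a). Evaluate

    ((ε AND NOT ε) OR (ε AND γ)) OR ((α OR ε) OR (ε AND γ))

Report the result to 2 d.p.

0.87

NOT ε = 1 − 0.39 = 0.61
ε AND NOT ε = min(a, b) on (0.39, 0.61) = 0.39
ε AND γ = min(a, b) on (0.39, 0.66) = 0.39
(ε AND NOT ε) OR (ε AND γ) = max(a, b) on (0.39, 0.39) = 0.39
α OR ε = max(a, b) on (0.87, 0.39) = 0.87
ε AND γ = min(a, b) on (0.39, 0.66) = 0.39
(α OR ε) OR (ε AND γ) = max(a, b) on (0.87, 0.39) = 0.87
((ε AND NOT ε) OR (ε AND γ)) OR ((α OR ε) OR (ε AND γ)) = max(a, b) on (0.39, 0.87) = 0.87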